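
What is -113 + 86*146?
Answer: 12443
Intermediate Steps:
-113 + 86*146 = -113 + 12556 = 12443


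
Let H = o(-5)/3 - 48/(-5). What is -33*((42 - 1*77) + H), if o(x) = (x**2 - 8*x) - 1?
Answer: 671/5 ≈ 134.20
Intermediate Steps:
o(x) = -1 + x**2 - 8*x
H = 464/15 (H = (-1 + (-5)**2 - 8*(-5))/3 - 48/(-5) = (-1 + 25 + 40)*(1/3) - 48*(-1/5) = 64*(1/3) + 48/5 = 64/3 + 48/5 = 464/15 ≈ 30.933)
-33*((42 - 1*77) + H) = -33*((42 - 1*77) + 464/15) = -33*((42 - 77) + 464/15) = -33*(-35 + 464/15) = -33*(-61/15) = 671/5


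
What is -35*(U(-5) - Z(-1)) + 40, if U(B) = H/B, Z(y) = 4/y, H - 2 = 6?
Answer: -44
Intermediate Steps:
H = 8 (H = 2 + 6 = 8)
U(B) = 8/B
-35*(U(-5) - Z(-1)) + 40 = -35*(8/(-5) - 4/(-1)) + 40 = -35*(8*(-⅕) - 4*(-1)) + 40 = -35*(-8/5 - 1*(-4)) + 40 = -35*(-8/5 + 4) + 40 = -35*12/5 + 40 = -84 + 40 = -44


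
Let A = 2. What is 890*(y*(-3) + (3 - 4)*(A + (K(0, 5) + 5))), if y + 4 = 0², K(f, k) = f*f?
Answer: 4450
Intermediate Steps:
K(f, k) = f²
y = -4 (y = -4 + 0² = -4 + 0 = -4)
890*(y*(-3) + (3 - 4)*(A + (K(0, 5) + 5))) = 890*(-4*(-3) + (3 - 4)*(2 + (0² + 5))) = 890*(12 - (2 + (0 + 5))) = 890*(12 - (2 + 5)) = 890*(12 - 1*7) = 890*(12 - 7) = 890*5 = 4450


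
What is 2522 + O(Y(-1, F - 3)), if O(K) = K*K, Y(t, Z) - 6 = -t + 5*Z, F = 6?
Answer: 3006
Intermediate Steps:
Y(t, Z) = 6 - t + 5*Z (Y(t, Z) = 6 + (-t + 5*Z) = 6 - t + 5*Z)
O(K) = K²
2522 + O(Y(-1, F - 3)) = 2522 + (6 - 1*(-1) + 5*(6 - 3))² = 2522 + (6 + 1 + 5*3)² = 2522 + (6 + 1 + 15)² = 2522 + 22² = 2522 + 484 = 3006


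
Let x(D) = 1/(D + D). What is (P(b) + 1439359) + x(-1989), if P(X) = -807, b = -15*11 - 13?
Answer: 5722559855/3978 ≈ 1.4386e+6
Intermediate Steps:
b = -178 (b = -165 - 13 = -178)
x(D) = 1/(2*D)
(P(b) + 1439359) + x(-1989) = (-807 + 1439359) + (½)/(-1989) = 1438552 + (½)*(-1/1989) = 1438552 - 1/3978 = 5722559855/3978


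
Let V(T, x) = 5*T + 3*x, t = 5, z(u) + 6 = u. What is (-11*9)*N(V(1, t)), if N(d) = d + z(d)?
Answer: -3366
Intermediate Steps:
z(u) = -6 + u
V(T, x) = 3*x + 5*T
N(d) = -6 + 2*d (N(d) = d + (-6 + d) = -6 + 2*d)
(-11*9)*N(V(1, t)) = (-11*9)*(-6 + 2*(3*5 + 5*1)) = -99*(-6 + 2*(15 + 5)) = -99*(-6 + 2*20) = -99*(-6 + 40) = -99*34 = -3366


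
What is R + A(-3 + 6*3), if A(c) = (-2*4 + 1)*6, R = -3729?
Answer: -3771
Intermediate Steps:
A(c) = -42 (A(c) = (-8 + 1)*6 = -7*6 = -42)
R + A(-3 + 6*3) = -3729 - 42 = -3771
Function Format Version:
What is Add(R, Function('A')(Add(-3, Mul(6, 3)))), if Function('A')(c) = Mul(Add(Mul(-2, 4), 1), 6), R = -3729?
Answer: -3771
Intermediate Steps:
Function('A')(c) = -42 (Function('A')(c) = Mul(Add(-8, 1), 6) = Mul(-7, 6) = -42)
Add(R, Function('A')(Add(-3, Mul(6, 3)))) = Add(-3729, -42) = -3771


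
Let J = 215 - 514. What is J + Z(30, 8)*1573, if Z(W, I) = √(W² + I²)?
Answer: -299 + 3146*√241 ≈ 48540.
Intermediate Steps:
Z(W, I) = √(I² + W²)
J = -299
J + Z(30, 8)*1573 = -299 + √(8² + 30²)*1573 = -299 + √(64 + 900)*1573 = -299 + √964*1573 = -299 + (2*√241)*1573 = -299 + 3146*√241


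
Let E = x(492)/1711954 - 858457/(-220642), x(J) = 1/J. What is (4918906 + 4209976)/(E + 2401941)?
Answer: 848267791117149214896/223191896536628582357 ≈ 3.8006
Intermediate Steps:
E = 361531168274909/92921322799128 (E = 1/(492*1711954) - 858457/(-220642) = (1/492)*(1/1711954) - 858457*(-1/220642) = 1/842281368 + 858457/220642 = 361531168274909/92921322799128 ≈ 3.8907)
(4918906 + 4209976)/(E + 2401941) = (4918906 + 4209976)/(361531168274909/92921322799128 + 2401941) = 9128882/(223191896536628582357/92921322799128) = 9128882*(92921322799128/223191896536628582357) = 848267791117149214896/223191896536628582357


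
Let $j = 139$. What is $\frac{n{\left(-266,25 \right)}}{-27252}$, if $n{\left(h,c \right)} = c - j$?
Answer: $\frac{19}{4542} \approx 0.0041832$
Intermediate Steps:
$n{\left(h,c \right)} = -139 + c$ ($n{\left(h,c \right)} = c - 139 = -139 + c$)
$\frac{n{\left(-266,25 \right)}}{-27252} = \frac{-139 + 25}{-27252} = \left(-114\right) \left(- \frac{1}{27252}\right) = \frac{19}{4542}$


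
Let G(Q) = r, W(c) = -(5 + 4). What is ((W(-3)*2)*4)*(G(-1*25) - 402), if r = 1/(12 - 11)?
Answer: 28872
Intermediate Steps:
W(c) = -9 (W(c) = -1*9 = -9)
r = 1 (r = 1/1 = 1)
G(Q) = 1
((W(-3)*2)*4)*(G(-1*25) - 402) = (-9*2*4)*(1 - 402) = -18*4*(-401) = -72*(-401) = 28872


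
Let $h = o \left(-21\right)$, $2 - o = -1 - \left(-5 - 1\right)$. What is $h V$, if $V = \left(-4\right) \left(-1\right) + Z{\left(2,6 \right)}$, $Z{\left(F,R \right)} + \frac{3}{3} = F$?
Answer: $315$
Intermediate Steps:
$o = -3$ ($o = 2 - \left(-1 - \left(-5 - 1\right)\right) = 2 - \left(-1 - -6\right) = 2 - \left(-1 + 6\right) = 2 - 5 = -3$)
$Z{\left(F,R \right)} = -1 + F$
$V = 5$ ($V = \left(-4\right) \left(-1\right) + \left(-1 + 2\right) = 4 + 1 = 5$)
$h = 63$ ($h = \left(-3\right) \left(-21\right) = 63$)
$h V = 63 \cdot 5 = 315$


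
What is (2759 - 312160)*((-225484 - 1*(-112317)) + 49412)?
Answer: 19725860755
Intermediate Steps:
(2759 - 312160)*((-225484 - 1*(-112317)) + 49412) = -309401*((-225484 + 112317) + 49412) = -309401*(-113167 + 49412) = -309401*(-63755) = 19725860755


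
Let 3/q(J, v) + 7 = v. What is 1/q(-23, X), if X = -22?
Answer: -29/3 ≈ -9.6667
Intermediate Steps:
q(J, v) = 3/(-7 + v)
1/q(-23, X) = 1/(3/(-7 - 22)) = 1/(3/(-29)) = 1/(3*(-1/29)) = 1/(-3/29) = -29/3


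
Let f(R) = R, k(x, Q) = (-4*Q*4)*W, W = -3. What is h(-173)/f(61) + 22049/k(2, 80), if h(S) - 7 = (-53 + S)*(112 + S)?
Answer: 54310109/234240 ≈ 231.86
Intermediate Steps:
k(x, Q) = 48*Q (k(x, Q) = (-4*Q*4)*(-3) = -16*Q*(-3) = 48*Q)
h(S) = 7 + (-53 + S)*(112 + S)
h(-173)/f(61) + 22049/k(2, 80) = (-5929 + (-173)**2 + 59*(-173))/61 + 22049/((48*80)) = (-5929 + 29929 - 10207)*(1/61) + 22049/3840 = 13793*(1/61) + 22049*(1/3840) = 13793/61 + 22049/3840 = 54310109/234240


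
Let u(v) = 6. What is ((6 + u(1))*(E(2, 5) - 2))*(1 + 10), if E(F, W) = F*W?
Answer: 1056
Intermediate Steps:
((6 + u(1))*(E(2, 5) - 2))*(1 + 10) = ((6 + 6)*(2*5 - 2))*(1 + 10) = (12*(10 - 2))*11 = (12*8)*11 = 96*11 = 1056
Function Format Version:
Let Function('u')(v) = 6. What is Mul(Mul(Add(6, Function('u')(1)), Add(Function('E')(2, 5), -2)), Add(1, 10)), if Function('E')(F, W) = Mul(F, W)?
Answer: 1056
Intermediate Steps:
Mul(Mul(Add(6, Function('u')(1)), Add(Function('E')(2, 5), -2)), Add(1, 10)) = Mul(Mul(Add(6, 6), Add(Mul(2, 5), -2)), Add(1, 10)) = Mul(Mul(12, Add(10, -2)), 11) = Mul(Mul(12, 8), 11) = Mul(96, 11) = 1056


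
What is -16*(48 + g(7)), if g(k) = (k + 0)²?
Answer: -1552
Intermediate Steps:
g(k) = k²
-16*(48 + g(7)) = -16*(48 + 7²) = -16*(48 + 49) = -16*97 = -1552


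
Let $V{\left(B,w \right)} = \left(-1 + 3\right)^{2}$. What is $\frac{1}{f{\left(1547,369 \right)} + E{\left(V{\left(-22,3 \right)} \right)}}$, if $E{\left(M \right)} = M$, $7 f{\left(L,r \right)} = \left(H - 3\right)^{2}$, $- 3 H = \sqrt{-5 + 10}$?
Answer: $\frac{10647}{56312} - \frac{567 \sqrt{5}}{56312} \approx 0.16656$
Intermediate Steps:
$H = - \frac{\sqrt{5}}{3}$ ($H = - \frac{\sqrt{-5 + 10}}{3} = - \frac{\sqrt{5}}{3} \approx -0.74536$)
$V{\left(B,w \right)} = 4$ ($V{\left(B,w \right)} = 2^{2} = 4$)
$f{\left(L,r \right)} = \frac{\left(-3 - \frac{\sqrt{5}}{3}\right)^{2}}{7}$ ($f{\left(L,r \right)} = \frac{\left(- \frac{\sqrt{5}}{3} - 3\right)^{2}}{7} = \frac{\left(-3 - \frac{\sqrt{5}}{3}\right)^{2}}{7}$)
$\frac{1}{f{\left(1547,369 \right)} + E{\left(V{\left(-22,3 \right)} \right)}} = \frac{1}{\frac{\left(9 + \sqrt{5}\right)^{2}}{63} + 4} = \frac{1}{4 + \frac{\left(9 + \sqrt{5}\right)^{2}}{63}}$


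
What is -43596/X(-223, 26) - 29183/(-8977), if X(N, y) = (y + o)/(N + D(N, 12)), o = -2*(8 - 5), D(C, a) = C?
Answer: 43636929973/44885 ≈ 9.7219e+5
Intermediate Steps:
o = -6 (o = -2*3 = -6)
X(N, y) = (-6 + y)/(2*N) (X(N, y) = (y - 6)/(N + N) = (-6 + y)/((2*N)) = (-6 + y)*(1/(2*N)) = (-6 + y)/(2*N))
-43596/X(-223, 26) - 29183/(-8977) = -43596*(-446/(-6 + 26)) - 29183/(-8977) = -43596/((1/2)*(-1/223)*20) - 29183*(-1/8977) = -43596/(-10/223) + 29183/8977 = -43596*(-223/10) + 29183/8977 = 4860954/5 + 29183/8977 = 43636929973/44885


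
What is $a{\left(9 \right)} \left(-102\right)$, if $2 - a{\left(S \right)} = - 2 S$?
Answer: $-2040$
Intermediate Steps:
$a{\left(S \right)} = 2 + 2 S$ ($a{\left(S \right)} = 2 - - 2 S = 2 + 2 S$)
$a{\left(9 \right)} \left(-102\right) = \left(2 + 2 \cdot 9\right) \left(-102\right) = \left(2 + 18\right) \left(-102\right) = 20 \left(-102\right) = -2040$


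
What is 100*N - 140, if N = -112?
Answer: -11340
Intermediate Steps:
100*N - 140 = 100*(-112) - 140 = -11200 - 140 = -11340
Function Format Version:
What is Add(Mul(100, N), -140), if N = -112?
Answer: -11340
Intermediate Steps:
Add(Mul(100, N), -140) = Add(Mul(100, -112), -140) = Add(-11200, -140) = -11340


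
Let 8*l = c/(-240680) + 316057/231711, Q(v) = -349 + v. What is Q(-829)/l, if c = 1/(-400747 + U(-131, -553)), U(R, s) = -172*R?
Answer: -198774505050269596800/28770285080245111 ≈ -6909.0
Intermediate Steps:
c = -1/378215 (c = 1/(-400747 - 172*(-131)) = 1/(-400747 + 22532) = 1/(-378215) = -1/378215 ≈ -2.6440e-6)
l = 28770285080245111/168738968633505600 (l = (-1/378215/(-240680) + 316057/231711)/8 = (-1/378215*(-1/240680) + 316057*(1/231711))/8 = (1/91028786200 + 316057/231711)/8 = (1/8)*(28770285080245111/21092371079188200) = 28770285080245111/168738968633505600 ≈ 0.17050)
Q(-829)/l = (-349 - 829)/(28770285080245111/168738968633505600) = -1178*168738968633505600/28770285080245111 = -198774505050269596800/28770285080245111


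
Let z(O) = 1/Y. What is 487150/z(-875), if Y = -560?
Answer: -272804000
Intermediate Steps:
z(O) = -1/560 (z(O) = 1/(-560) = -1/560)
487150/z(-875) = 487150/(-1/560) = 487150*(-560) = -272804000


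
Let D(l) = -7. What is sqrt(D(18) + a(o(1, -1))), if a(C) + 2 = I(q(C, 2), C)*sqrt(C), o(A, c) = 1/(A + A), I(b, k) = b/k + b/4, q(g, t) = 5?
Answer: 3*sqrt(-16 + 10*sqrt(2))/4 ≈ 1.0223*I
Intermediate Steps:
I(b, k) = b/4 + b/k (I(b, k) = b/k + b*(1/4) = b/k + b/4 = b/4 + b/k)
o(A, c) = 1/(2*A)
a(C) = -2 + sqrt(C)*(5/4 + 5/C) (a(C) = -2 + ((1/4)*5 + 5/C)*sqrt(C) = -2 + (5/4 + 5/C)*sqrt(C) = -2 + sqrt(C)*(5/4 + 5/C))
sqrt(D(18) + a(o(1, -1))) = sqrt(-7 + (-2 + 5/sqrt((1/2)/1) + 5*sqrt((1/2)/1)/4)) = sqrt(-7 + (-2 + 5/sqrt((1/2)*1) + 5*sqrt((1/2)*1)/4)) = sqrt(-7 + (-2 + 5/1/sqrt(2) + 5*sqrt(1/2)/4)) = sqrt(-7 + (-2 + 5*sqrt(2) + 5*(sqrt(2)/2)/4)) = sqrt(-7 + (-2 + 5*sqrt(2) + 5*sqrt(2)/8)) = sqrt(-7 + (-2 + 45*sqrt(2)/8)) = sqrt(-9 + 45*sqrt(2)/8)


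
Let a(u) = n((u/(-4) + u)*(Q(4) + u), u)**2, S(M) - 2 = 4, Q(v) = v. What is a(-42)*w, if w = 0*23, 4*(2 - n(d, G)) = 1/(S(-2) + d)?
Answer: 0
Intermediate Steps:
S(M) = 6 (S(M) = 2 + 4 = 6)
n(d, G) = 2 - 1/(4*(6 + d))
w = 0
a(u) = (47 + 6*u*(4 + u))**2/(16*(6 + 3*u*(4 + u)/4)**2) (a(u) = ((47 + 8*((u/(-4) + u)*(4 + u)))/(4*(6 + (u/(-4) + u)*(4 + u))))**2 = ((47 + 8*((u*(-1/4) + u)*(4 + u)))/(4*(6 + (u*(-1/4) + u)*(4 + u))))**2 = ((47 + 8*((-u/4 + u)*(4 + u)))/(4*(6 + (-u/4 + u)*(4 + u))))**2 = ((47 + 8*((3*u/4)*(4 + u)))/(4*(6 + (3*u/4)*(4 + u))))**2 = ((47 + 8*(3*u*(4 + u)/4))/(4*(6 + 3*u*(4 + u)/4)))**2 = ((47 + 6*u*(4 + u))/(4*(6 + 3*u*(4 + u)/4)))**2 = (47 + 6*u*(4 + u))**2/(16*(6 + 3*u*(4 + u)/4)**2))
a(-42)*w = ((47 + 6*(-42)*(4 - 42))**2/(9*(8 - 42*(4 - 42))**2))*0 = ((47 + 6*(-42)*(-38))**2/(9*(8 - 42*(-38))**2))*0 = ((47 + 9576)**2/(9*(8 + 1596)**2))*0 = ((1/9)*9623**2/1604**2)*0 = ((1/9)*(1/2572816)*92602129)*0 = (92602129/23155344)*0 = 0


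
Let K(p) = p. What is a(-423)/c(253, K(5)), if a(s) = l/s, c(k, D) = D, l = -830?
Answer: 166/423 ≈ 0.39244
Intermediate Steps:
a(s) = -830/s
a(-423)/c(253, K(5)) = -830/(-423)/5 = -830*(-1/423)*(⅕) = (830/423)*(⅕) = 166/423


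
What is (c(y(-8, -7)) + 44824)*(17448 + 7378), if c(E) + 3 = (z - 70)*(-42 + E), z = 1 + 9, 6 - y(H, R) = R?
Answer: 1155923386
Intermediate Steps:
y(H, R) = 6 - R
z = 10
c(E) = 2517 - 60*E (c(E) = -3 + (10 - 70)*(-42 + E) = -3 - 60*(-42 + E) = -3 + (2520 - 60*E) = 2517 - 60*E)
(c(y(-8, -7)) + 44824)*(17448 + 7378) = ((2517 - 60*(6 - 1*(-7))) + 44824)*(17448 + 7378) = ((2517 - 60*(6 + 7)) + 44824)*24826 = ((2517 - 60*13) + 44824)*24826 = ((2517 - 780) + 44824)*24826 = (1737 + 44824)*24826 = 46561*24826 = 1155923386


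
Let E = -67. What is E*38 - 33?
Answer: -2579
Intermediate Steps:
E*38 - 33 = -67*38 - 33 = -2546 - 33 = -2579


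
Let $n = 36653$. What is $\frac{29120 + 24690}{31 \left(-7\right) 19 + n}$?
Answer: $\frac{5381}{3253} \approx 1.6542$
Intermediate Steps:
$\frac{29120 + 24690}{31 \left(-7\right) 19 + n} = \frac{29120 + 24690}{31 \left(-7\right) 19 + 36653} = \frac{53810}{\left(-217\right) 19 + 36653} = \frac{53810}{-4123 + 36653} = \frac{53810}{32530} = 53810 \cdot \frac{1}{32530} = \frac{5381}{3253}$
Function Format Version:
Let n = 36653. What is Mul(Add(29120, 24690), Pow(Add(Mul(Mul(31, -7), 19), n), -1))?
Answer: Rational(5381, 3253) ≈ 1.6542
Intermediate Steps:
Mul(Add(29120, 24690), Pow(Add(Mul(Mul(31, -7), 19), n), -1)) = Mul(Add(29120, 24690), Pow(Add(Mul(Mul(31, -7), 19), 36653), -1)) = Mul(53810, Pow(Add(Mul(-217, 19), 36653), -1)) = Mul(53810, Pow(Add(-4123, 36653), -1)) = Mul(53810, Pow(32530, -1)) = Mul(53810, Rational(1, 32530)) = Rational(5381, 3253)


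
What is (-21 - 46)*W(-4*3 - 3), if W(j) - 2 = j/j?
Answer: -201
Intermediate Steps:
W(j) = 3 (W(j) = 2 + j/j = 2 + 1 = 3)
(-21 - 46)*W(-4*3 - 3) = (-21 - 46)*3 = -67*3 = -201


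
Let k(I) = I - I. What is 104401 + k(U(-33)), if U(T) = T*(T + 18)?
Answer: 104401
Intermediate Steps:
U(T) = T*(18 + T)
k(I) = 0
104401 + k(U(-33)) = 104401 + 0 = 104401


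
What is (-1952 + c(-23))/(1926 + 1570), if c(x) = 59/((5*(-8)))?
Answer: -78139/139840 ≈ -0.55877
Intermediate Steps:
c(x) = -59/40 (c(x) = 59/(-40) = 59*(-1/40) = -59/40)
(-1952 + c(-23))/(1926 + 1570) = (-1952 - 59/40)/(1926 + 1570) = -78139/40/3496 = -78139/40*1/3496 = -78139/139840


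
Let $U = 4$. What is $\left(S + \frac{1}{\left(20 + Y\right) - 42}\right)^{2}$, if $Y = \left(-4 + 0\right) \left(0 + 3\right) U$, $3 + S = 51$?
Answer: $\frac{11282881}{4900} \approx 2302.6$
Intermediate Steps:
$S = 48$ ($S = -3 + 51 = 48$)
$Y = -48$ ($Y = \left(-4 + 0\right) \left(0 + 3\right) 4 = \left(-4\right) 3 \cdot 4 = \left(-12\right) 4 = -48$)
$\left(S + \frac{1}{\left(20 + Y\right) - 42}\right)^{2} = \left(48 + \frac{1}{\left(20 - 48\right) - 42}\right)^{2} = \left(48 + \frac{1}{-28 - 42}\right)^{2} = \left(48 + \frac{1}{-70}\right)^{2} = \left(48 - \frac{1}{70}\right)^{2} = \left(\frac{3359}{70}\right)^{2} = \frac{11282881}{4900}$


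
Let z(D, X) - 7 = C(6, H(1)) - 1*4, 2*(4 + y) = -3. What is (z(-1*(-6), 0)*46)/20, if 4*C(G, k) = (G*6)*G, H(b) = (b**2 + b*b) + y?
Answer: 1311/10 ≈ 131.10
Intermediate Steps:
y = -11/2 (y = -4 + (1/2)*(-3) = -4 - 3/2 = -11/2 ≈ -5.5000)
H(b) = -11/2 + 2*b**2 (H(b) = (b**2 + b*b) - 11/2 = (b**2 + b**2) - 11/2 = 2*b**2 - 11/2 = -11/2 + 2*b**2)
C(G, k) = 3*G**2/2 (C(G, k) = ((G*6)*G)/4 = ((6*G)*G)/4 = (6*G**2)/4 = 3*G**2/2)
z(D, X) = 57 (z(D, X) = 7 + ((3/2)*6**2 - 1*4) = 7 + ((3/2)*36 - 4) = 7 + (54 - 4) = 7 + 50 = 57)
(z(-1*(-6), 0)*46)/20 = (57*46)/20 = 2622*(1/20) = 1311/10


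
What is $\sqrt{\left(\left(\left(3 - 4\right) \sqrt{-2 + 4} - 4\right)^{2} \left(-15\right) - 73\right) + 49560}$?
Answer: $\sqrt{49217 - 120 \sqrt{2}} \approx 221.47$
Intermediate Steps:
$\sqrt{\left(\left(\left(3 - 4\right) \sqrt{-2 + 4} - 4\right)^{2} \left(-15\right) - 73\right) + 49560} = \sqrt{\left(\left(- \sqrt{2} - 4\right)^{2} \left(-15\right) - 73\right) + 49560} = \sqrt{\left(\left(-4 - \sqrt{2}\right)^{2} \left(-15\right) - 73\right) + 49560} = \sqrt{\left(- 15 \left(-4 - \sqrt{2}\right)^{2} - 73\right) + 49560} = \sqrt{\left(-73 - 15 \left(-4 - \sqrt{2}\right)^{2}\right) + 49560} = \sqrt{49487 - 15 \left(-4 - \sqrt{2}\right)^{2}}$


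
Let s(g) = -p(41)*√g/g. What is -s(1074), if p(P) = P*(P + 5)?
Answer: 943*√1074/537 ≈ 57.549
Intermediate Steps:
p(P) = P*(5 + P)
s(g) = -1886/√g (s(g) = -(41*(5 + 41))*√g/g = -(41*46)*√g/g = -1886*√g/g = -1886/√g)
-s(1074) = -(-1886)/√1074 = -(-1886)*√1074/1074 = -(-943)*√1074/537 = 943*√1074/537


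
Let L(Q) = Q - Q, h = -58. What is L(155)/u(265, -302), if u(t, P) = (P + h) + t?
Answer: 0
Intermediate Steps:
u(t, P) = -58 + P + t (u(t, P) = (P - 58) + t = (-58 + P) + t = -58 + P + t)
L(Q) = 0
L(155)/u(265, -302) = 0/(-58 - 302 + 265) = 0/(-95) = 0*(-1/95) = 0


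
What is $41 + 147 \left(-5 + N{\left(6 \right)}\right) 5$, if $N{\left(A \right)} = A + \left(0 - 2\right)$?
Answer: $-694$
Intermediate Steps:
$N{\left(A \right)} = -2 + A$ ($N{\left(A \right)} = A - 2 = -2 + A$)
$41 + 147 \left(-5 + N{\left(6 \right)}\right) 5 = 41 + 147 \left(-5 + \left(-2 + 6\right)\right) 5 = 41 + 147 \left(-5 + 4\right) 5 = 41 + 147 \left(\left(-1\right) 5\right) = 41 + 147 \left(-5\right) = 41 - 735 = -694$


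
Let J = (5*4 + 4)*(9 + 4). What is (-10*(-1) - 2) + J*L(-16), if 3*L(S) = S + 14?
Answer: -200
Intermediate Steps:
L(S) = 14/3 + S/3 (L(S) = (S + 14)/3 = (14 + S)/3 = 14/3 + S/3)
J = 312 (J = (20 + 4)*13 = 24*13 = 312)
(-10*(-1) - 2) + J*L(-16) = (-10*(-1) - 2) + 312*(14/3 + (⅓)*(-16)) = (10 - 2) + 312*(14/3 - 16/3) = 8 + 312*(-⅔) = 8 - 208 = -200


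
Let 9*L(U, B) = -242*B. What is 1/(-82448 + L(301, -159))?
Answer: -3/234518 ≈ -1.2792e-5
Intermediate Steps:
L(U, B) = -242*B/9 (L(U, B) = (-242*B)/9 = -242*B/9)
1/(-82448 + L(301, -159)) = 1/(-82448 - 242/9*(-159)) = 1/(-82448 + 12826/3) = 1/(-234518/3) = -3/234518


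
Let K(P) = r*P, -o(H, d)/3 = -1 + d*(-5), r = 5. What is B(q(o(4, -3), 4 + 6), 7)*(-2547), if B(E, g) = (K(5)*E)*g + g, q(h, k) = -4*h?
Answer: -74899629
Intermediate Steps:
o(H, d) = 3 + 15*d (o(H, d) = -3*(-1 + d*(-5)) = -3*(-1 - 5*d) = 3 + 15*d)
K(P) = 5*P
B(E, g) = g + 25*E*g (B(E, g) = ((5*5)*E)*g + g = (25*E)*g + g = 25*E*g + g = g + 25*E*g)
B(q(o(4, -3), 4 + 6), 7)*(-2547) = (7*(1 + 25*(-4*(3 + 15*(-3)))))*(-2547) = (7*(1 + 25*(-4*(3 - 45))))*(-2547) = (7*(1 + 25*(-4*(-42))))*(-2547) = (7*(1 + 25*168))*(-2547) = (7*(1 + 4200))*(-2547) = (7*4201)*(-2547) = 29407*(-2547) = -74899629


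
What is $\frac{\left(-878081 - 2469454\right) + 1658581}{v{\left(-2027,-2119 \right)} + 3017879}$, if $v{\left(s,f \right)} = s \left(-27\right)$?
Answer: $- \frac{19639}{35728} \approx -0.54968$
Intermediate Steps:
$v{\left(s,f \right)} = - 27 s$
$\frac{\left(-878081 - 2469454\right) + 1658581}{v{\left(-2027,-2119 \right)} + 3017879} = \frac{\left(-878081 - 2469454\right) + 1658581}{\left(-27\right) \left(-2027\right) + 3017879} = \frac{-3347535 + 1658581}{54729 + 3017879} = - \frac{1688954}{3072608} = \left(-1688954\right) \frac{1}{3072608} = - \frac{19639}{35728}$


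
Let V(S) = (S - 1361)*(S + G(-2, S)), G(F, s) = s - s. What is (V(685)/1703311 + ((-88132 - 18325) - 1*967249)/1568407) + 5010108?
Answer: 13384425292087706330/2671484895577 ≈ 5.0101e+6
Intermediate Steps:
G(F, s) = 0
V(S) = S*(-1361 + S) (V(S) = (S - 1361)*(S + 0) = (-1361 + S)*S = S*(-1361 + S))
(V(685)/1703311 + ((-88132 - 18325) - 1*967249)/1568407) + 5010108 = ((685*(-1361 + 685))/1703311 + ((-88132 - 18325) - 1*967249)/1568407) + 5010108 = ((685*(-676))*(1/1703311) + (-106457 - 967249)*(1/1568407)) + 5010108 = (-463060*1/1703311 - 1073706*1/1568407) + 5010108 = (-463060/1703311 - 1073706/1568407) + 5010108 = -2555121785986/2671484895577 + 5010108 = 13384425292087706330/2671484895577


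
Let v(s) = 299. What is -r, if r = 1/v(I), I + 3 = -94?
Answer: -1/299 ≈ -0.0033445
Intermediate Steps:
I = -97 (I = -3 - 94 = -97)
r = 1/299 ≈ 0.0033445
-r = -1*1/299 = -1/299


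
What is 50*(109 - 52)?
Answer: 2850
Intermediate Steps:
50*(109 - 52) = 50*57 = 2850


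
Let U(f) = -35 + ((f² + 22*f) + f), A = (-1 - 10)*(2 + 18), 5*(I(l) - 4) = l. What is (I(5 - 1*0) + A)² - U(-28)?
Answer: 46120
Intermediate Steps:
I(l) = 4 + l/5
A = -220 (A = -11*20 = -220)
U(f) = -35 + f² + 23*f (U(f) = -35 + (f² + 23*f) = -35 + f² + 23*f)
(I(5 - 1*0) + A)² - U(-28) = ((4 + (5 - 1*0)/5) - 220)² - (-35 + (-28)² + 23*(-28)) = ((4 + (5 + 0)/5) - 220)² - (-35 + 784 - 644) = ((4 + (⅕)*5) - 220)² - 1*105 = ((4 + 1) - 220)² - 105 = (5 - 220)² - 105 = (-215)² - 105 = 46225 - 105 = 46120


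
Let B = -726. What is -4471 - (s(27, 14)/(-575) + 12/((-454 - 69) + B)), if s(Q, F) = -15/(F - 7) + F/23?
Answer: -516963826028/115626175 ≈ -4471.0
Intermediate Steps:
s(Q, F) = -15/(-7 + F) + F/23 (s(Q, F) = -15/(-7 + F) + F*(1/23) = -15/(-7 + F) + F/23)
-4471 - (s(27, 14)/(-575) + 12/((-454 - 69) + B)) = -4471 - (((-345 + 14**2 - 7*14)/(23*(-7 + 14)))/(-575) + 12/((-454 - 69) - 726)) = -4471 - (((1/23)*(-345 + 196 - 98)/7)*(-1/575) + 12/(-523 - 726)) = -4471 - (((1/23)*(1/7)*(-247))*(-1/575) + 12/(-1249)) = -4471 - (-247/161*(-1/575) + 12*(-1/1249)) = -4471 - (247/92575 - 12/1249) = -4471 - 1*(-802397/115626175) = -4471 + 802397/115626175 = -516963826028/115626175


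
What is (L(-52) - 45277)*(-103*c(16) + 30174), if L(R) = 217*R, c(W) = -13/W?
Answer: -27382481003/16 ≈ -1.7114e+9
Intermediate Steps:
(L(-52) - 45277)*(-103*c(16) + 30174) = (217*(-52) - 45277)*(-(-1339)/16 + 30174) = (-11284 - 45277)*(-(-1339)/16 + 30174) = -56561*(-103*(-13/16) + 30174) = -56561*(1339/16 + 30174) = -56561*484123/16 = -27382481003/16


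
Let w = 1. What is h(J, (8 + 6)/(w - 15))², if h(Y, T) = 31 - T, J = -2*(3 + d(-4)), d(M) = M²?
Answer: 1024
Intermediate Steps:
J = -38 (J = -2*(3 + (-4)²) = -2*(3 + 16) = -2*19 = -38)
h(J, (8 + 6)/(w - 15))² = (31 - (8 + 6)/(1 - 15))² = (31 - 14/(-14))² = (31 - 14*(-1)/14)² = (31 - 1*(-1))² = (31 + 1)² = 32² = 1024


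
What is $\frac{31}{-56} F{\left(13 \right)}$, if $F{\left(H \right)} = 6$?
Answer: $- \frac{93}{28} \approx -3.3214$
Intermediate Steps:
$\frac{31}{-56} F{\left(13 \right)} = \frac{31}{-56} \cdot 6 = 31 \left(- \frac{1}{56}\right) 6 = \left(- \frac{31}{56}\right) 6 = - \frac{93}{28}$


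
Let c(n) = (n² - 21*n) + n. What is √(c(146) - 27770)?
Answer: I*√9374 ≈ 96.819*I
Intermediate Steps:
c(n) = n² - 20*n
√(c(146) - 27770) = √(146*(-20 + 146) - 27770) = √(146*126 - 27770) = √(18396 - 27770) = √(-9374) = I*√9374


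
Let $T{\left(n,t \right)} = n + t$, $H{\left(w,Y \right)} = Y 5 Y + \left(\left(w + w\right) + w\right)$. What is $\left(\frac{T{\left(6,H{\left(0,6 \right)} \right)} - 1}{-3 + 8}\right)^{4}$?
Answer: $1874161$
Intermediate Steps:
$H{\left(w,Y \right)} = 3 w + 5 Y^{2}$ ($H{\left(w,Y \right)} = 5 Y Y + \left(2 w + w\right) = 5 Y^{2} + 3 w = 3 w + 5 Y^{2}$)
$\left(\frac{T{\left(6,H{\left(0,6 \right)} \right)} - 1}{-3 + 8}\right)^{4} = \left(\frac{\left(6 + \left(3 \cdot 0 + 5 \cdot 6^{2}\right)\right) - 1}{-3 + 8}\right)^{4} = \left(\frac{\left(6 + \left(0 + 5 \cdot 36\right)\right) - 1}{5}\right)^{4} = \left(\left(\left(6 + \left(0 + 180\right)\right) - 1\right) \frac{1}{5}\right)^{4} = \left(\left(\left(6 + 180\right) - 1\right) \frac{1}{5}\right)^{4} = \left(\left(186 - 1\right) \frac{1}{5}\right)^{4} = \left(185 \cdot \frac{1}{5}\right)^{4} = 37^{4} = 1874161$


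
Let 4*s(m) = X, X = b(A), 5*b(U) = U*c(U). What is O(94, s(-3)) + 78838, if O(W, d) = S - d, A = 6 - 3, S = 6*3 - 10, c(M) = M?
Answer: 1576911/20 ≈ 78846.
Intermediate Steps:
S = 8 (S = 18 - 10 = 8)
A = 3
b(U) = U**2/5 (b(U) = (U*U)/5 = U**2/5)
X = 9/5 (X = (1/5)*3**2 = (1/5)*9 = 9/5 ≈ 1.8000)
s(m) = 9/20 (s(m) = (1/4)*(9/5) = 9/20)
O(W, d) = 8 - d
O(94, s(-3)) + 78838 = (8 - 1*9/20) + 78838 = (8 - 9/20) + 78838 = 151/20 + 78838 = 1576911/20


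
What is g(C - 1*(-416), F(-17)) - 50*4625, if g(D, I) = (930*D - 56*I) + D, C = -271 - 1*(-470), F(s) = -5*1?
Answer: 341595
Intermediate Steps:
F(s) = -5
C = 199 (C = -271 + 470 = 199)
g(D, I) = -56*I + 931*D (g(D, I) = (-56*I + 930*D) + D = -56*I + 931*D)
g(C - 1*(-416), F(-17)) - 50*4625 = (-56*(-5) + 931*(199 - 1*(-416))) - 50*4625 = (280 + 931*(199 + 416)) - 1*231250 = (280 + 931*615) - 231250 = (280 + 572565) - 231250 = 572845 - 231250 = 341595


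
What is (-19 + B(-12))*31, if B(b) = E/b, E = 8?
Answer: -1829/3 ≈ -609.67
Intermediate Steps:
B(b) = 8/b
(-19 + B(-12))*31 = (-19 + 8/(-12))*31 = (-19 + 8*(-1/12))*31 = (-19 - 2/3)*31 = -59/3*31 = -1829/3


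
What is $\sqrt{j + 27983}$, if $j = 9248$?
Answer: $\sqrt{37231} \approx 192.95$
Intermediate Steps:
$\sqrt{j + 27983} = \sqrt{9248 + 27983} = \sqrt{37231}$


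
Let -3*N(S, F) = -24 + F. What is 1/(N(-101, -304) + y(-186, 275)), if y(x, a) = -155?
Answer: -3/137 ≈ -0.021898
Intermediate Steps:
N(S, F) = 8 - F/3 (N(S, F) = -(-24 + F)/3 = 8 - F/3)
1/(N(-101, -304) + y(-186, 275)) = 1/((8 - ⅓*(-304)) - 155) = 1/((8 + 304/3) - 155) = 1/(328/3 - 155) = 1/(-137/3) = -3/137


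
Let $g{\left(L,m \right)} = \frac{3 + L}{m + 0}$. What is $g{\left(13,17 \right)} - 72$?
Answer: $- \frac{1208}{17} \approx -71.059$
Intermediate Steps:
$g{\left(L,m \right)} = \frac{3 + L}{m}$
$g{\left(13,17 \right)} - 72 = \frac{3 + 13}{17} - 72 = \frac{1}{17} \cdot 16 - 72 = \frac{16}{17} - 72 = - \frac{1208}{17}$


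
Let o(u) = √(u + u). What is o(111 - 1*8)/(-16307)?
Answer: -√206/16307 ≈ -0.00088016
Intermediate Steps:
o(u) = √2*√u (o(u) = √(2*u) = √2*√u)
o(111 - 1*8)/(-16307) = (√2*√(111 - 1*8))/(-16307) = (√2*√(111 - 8))*(-1/16307) = (√2*√103)*(-1/16307) = √206*(-1/16307) = -√206/16307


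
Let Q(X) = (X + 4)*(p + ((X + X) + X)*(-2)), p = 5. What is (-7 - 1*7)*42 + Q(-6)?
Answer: -670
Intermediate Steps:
Q(X) = (4 + X)*(5 - 6*X) (Q(X) = (X + 4)*(5 + ((X + X) + X)*(-2)) = (4 + X)*(5 + (2*X + X)*(-2)) = (4 + X)*(5 + (3*X)*(-2)) = (4 + X)*(5 - 6*X))
(-7 - 1*7)*42 + Q(-6) = (-7 - 1*7)*42 + (20 - 19*(-6) - 6*(-6)²) = (-7 - 7)*42 + (20 + 114 - 6*36) = -14*42 + (20 + 114 - 216) = -588 - 82 = -670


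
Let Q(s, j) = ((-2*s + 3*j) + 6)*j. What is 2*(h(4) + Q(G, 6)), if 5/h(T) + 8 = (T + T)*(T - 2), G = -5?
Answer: 1637/4 ≈ 409.25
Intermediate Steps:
h(T) = 5/(-8 + 2*T*(-2 + T)) (h(T) = 5/(-8 + (T + T)*(T - 2)) = 5/(-8 + (2*T)*(-2 + T)) = 5/(-8 + 2*T*(-2 + T)))
Q(s, j) = j*(6 - 2*s + 3*j) (Q(s, j) = (6 - 2*s + 3*j)*j = j*(6 - 2*s + 3*j))
2*(h(4) + Q(G, 6)) = 2*(5/(2*(-4 + 4² - 2*4)) + 6*(6 - 2*(-5) + 3*6)) = 2*(5/(2*(-4 + 16 - 8)) + 6*(6 + 10 + 18)) = 2*((5/2)/4 + 6*34) = 2*((5/2)*(¼) + 204) = 2*(5/8 + 204) = 2*(1637/8) = 1637/4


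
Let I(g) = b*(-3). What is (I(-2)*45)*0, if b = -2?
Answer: 0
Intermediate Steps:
I(g) = 6 (I(g) = -2*(-3) = 6)
(I(-2)*45)*0 = (6*45)*0 = 270*0 = 0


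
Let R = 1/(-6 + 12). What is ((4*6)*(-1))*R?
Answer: -4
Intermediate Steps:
R = ⅙ (R = 1/6 = ⅙ ≈ 0.16667)
((4*6)*(-1))*R = ((4*6)*(-1))*(⅙) = (24*(-1))*(⅙) = -24*⅙ = -4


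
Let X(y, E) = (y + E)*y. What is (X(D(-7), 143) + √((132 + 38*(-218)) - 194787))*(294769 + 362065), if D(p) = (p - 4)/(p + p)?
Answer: 7272137631/98 + 656834*I*√202939 ≈ 7.4205e+7 + 2.959e+8*I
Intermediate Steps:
D(p) = (-4 + p)/(2*p) (D(p) = (-4 + p)/((2*p)) = (-4 + p)*(1/(2*p)) = (-4 + p)/(2*p))
X(y, E) = y*(E + y) (X(y, E) = (E + y)*y = y*(E + y))
(X(D(-7), 143) + √((132 + 38*(-218)) - 194787))*(294769 + 362065) = (((½)*(-4 - 7)/(-7))*(143 + (½)*(-4 - 7)/(-7)) + √((132 + 38*(-218)) - 194787))*(294769 + 362065) = (((½)*(-⅐)*(-11))*(143 + (½)*(-⅐)*(-11)) + √((132 - 8284) - 194787))*656834 = (11*(143 + 11/14)/14 + √(-8152 - 194787))*656834 = ((11/14)*(2013/14) + √(-202939))*656834 = (22143/196 + I*√202939)*656834 = 7272137631/98 + 656834*I*√202939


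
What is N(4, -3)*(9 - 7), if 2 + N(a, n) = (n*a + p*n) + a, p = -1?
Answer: -14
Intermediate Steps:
N(a, n) = -2 + a - n + a*n (N(a, n) = -2 + ((n*a - n) + a) = -2 + ((a*n - n) + a) = -2 + ((-n + a*n) + a) = -2 + (a - n + a*n) = -2 + a - n + a*n)
N(4, -3)*(9 - 7) = (-2 + 4 - 1*(-3) + 4*(-3))*(9 - 7) = (-2 + 4 + 3 - 12)*2 = -7*2 = -14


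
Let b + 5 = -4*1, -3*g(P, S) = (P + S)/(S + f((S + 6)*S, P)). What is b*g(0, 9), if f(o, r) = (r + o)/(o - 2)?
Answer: 399/148 ≈ 2.6959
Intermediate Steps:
f(o, r) = (o + r)/(-2 + o)
g(P, S) = -(P + S)/(3*(S + (P + S*(6 + S))/(-2 + S*(6 + S)))) (g(P, S) = -(P + S)/(3*(S + ((S + 6)*S + P)/(-2 + (S + 6)*S))) = -(P + S)/(3*(S + ((6 + S)*S + P)/(-2 + (6 + S)*S))) = -(P + S)/(3*(S + (S*(6 + S) + P)/(-2 + S*(6 + S)))) = -(P + S)/(3*(S + (P + S*(6 + S))/(-2 + S*(6 + S)))))
b = -9 (b = -5 - 4*1 = -5 - 4 = -9)
b*g(0, 9) = -(-9)*(-2 + 9*(6 + 9))*(0 + 9)/(3*0 + 3*9*(-2 + 9*(6 + 9)) + 3*9*(6 + 9)) = -(-9)*(-2 + 9*15)*9/(0 + 3*9*(-2 + 9*15) + 3*9*15) = -(-9)*(-2 + 135)*9/(0 + 3*9*(-2 + 135) + 405) = -(-9)*133*9/(0 + 3*9*133 + 405) = -(-9)*133*9/(0 + 3591 + 405) = -(-9)*133*9/3996 = -9*(-133/444) = 399/148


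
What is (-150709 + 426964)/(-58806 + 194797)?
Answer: 276255/135991 ≈ 2.0314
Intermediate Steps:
(-150709 + 426964)/(-58806 + 194797) = 276255/135991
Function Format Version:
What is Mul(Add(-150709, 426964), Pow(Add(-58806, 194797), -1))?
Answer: Rational(276255, 135991) ≈ 2.0314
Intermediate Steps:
Mul(Add(-150709, 426964), Pow(Add(-58806, 194797), -1)) = Mul(276255, Pow(135991, -1)) = Mul(276255, Rational(1, 135991)) = Rational(276255, 135991)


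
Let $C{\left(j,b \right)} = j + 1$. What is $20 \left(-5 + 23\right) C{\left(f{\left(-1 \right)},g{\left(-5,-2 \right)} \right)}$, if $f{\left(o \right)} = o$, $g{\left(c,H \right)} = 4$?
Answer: $0$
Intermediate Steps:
$C{\left(j,b \right)} = 1 + j$
$20 \left(-5 + 23\right) C{\left(f{\left(-1 \right)},g{\left(-5,-2 \right)} \right)} = 20 \left(-5 + 23\right) \left(1 - 1\right) = 20 \cdot 18 \cdot 0 = 360 \cdot 0 = 0$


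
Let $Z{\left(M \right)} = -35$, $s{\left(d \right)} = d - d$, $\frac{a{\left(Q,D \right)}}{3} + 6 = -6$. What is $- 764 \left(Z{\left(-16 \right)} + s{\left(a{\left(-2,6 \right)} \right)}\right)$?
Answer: $26740$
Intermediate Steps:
$a{\left(Q,D \right)} = -36$ ($a{\left(Q,D \right)} = -18 + 3 \left(-6\right) = -18 - 18 = -36$)
$s{\left(d \right)} = 0$
$- 764 \left(Z{\left(-16 \right)} + s{\left(a{\left(-2,6 \right)} \right)}\right) = - 764 \left(-35 + 0\right) = \left(-764\right) \left(-35\right) = 26740$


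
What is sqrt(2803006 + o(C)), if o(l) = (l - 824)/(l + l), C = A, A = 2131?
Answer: sqrt(50915611690298)/4262 ≈ 1674.2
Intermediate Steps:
C = 2131
o(l) = (-824 + l)/(2*l) (o(l) = (-824 + l)/((2*l)) = (-824 + l)*(1/(2*l)) = (-824 + l)/(2*l))
sqrt(2803006 + o(C)) = sqrt(2803006 + (1/2)*(-824 + 2131)/2131) = sqrt(2803006 + (1/2)*(1/2131)*1307) = sqrt(2803006 + 1307/4262) = sqrt(11946412879/4262) = sqrt(50915611690298)/4262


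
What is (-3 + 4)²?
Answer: 1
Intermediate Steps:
(-3 + 4)² = 1² = 1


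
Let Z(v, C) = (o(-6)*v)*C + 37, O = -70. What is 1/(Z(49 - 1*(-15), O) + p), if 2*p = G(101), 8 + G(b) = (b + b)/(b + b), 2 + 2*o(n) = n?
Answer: 2/35907 ≈ 5.5699e-5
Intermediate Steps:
o(n) = -1 + n/2
G(b) = -7 (G(b) = -8 + (b + b)/(b + b) = -8 + (2*b)/((2*b)) = -8 + (2*b)*(1/(2*b)) = -8 + 1 = -7)
Z(v, C) = 37 - 4*C*v (Z(v, C) = ((-1 + (1/2)*(-6))*v)*C + 37 = ((-1 - 3)*v)*C + 37 = (-4*v)*C + 37 = -4*C*v + 37 = 37 - 4*C*v)
p = -7/2 (p = (1/2)*(-7) = -7/2 ≈ -3.5000)
1/(Z(49 - 1*(-15), O) + p) = 1/((37 - 4*(-70)*(49 - 1*(-15))) - 7/2) = 1/((37 - 4*(-70)*(49 + 15)) - 7/2) = 1/((37 - 4*(-70)*64) - 7/2) = 1/((37 + 17920) - 7/2) = 1/(17957 - 7/2) = 1/(35907/2) = 2/35907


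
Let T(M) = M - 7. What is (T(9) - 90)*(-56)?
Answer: 4928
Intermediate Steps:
T(M) = -7 + M
(T(9) - 90)*(-56) = ((-7 + 9) - 90)*(-56) = (2 - 90)*(-56) = -88*(-56) = 4928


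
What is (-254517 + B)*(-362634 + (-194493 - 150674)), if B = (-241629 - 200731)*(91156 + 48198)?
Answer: 43632314756454557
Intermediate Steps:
B = -61644635440 (B = -442360*139354 = -61644635440)
(-254517 + B)*(-362634 + (-194493 - 150674)) = (-254517 - 61644635440)*(-362634 + (-194493 - 150674)) = -61644889957*(-362634 - 345167) = -61644889957*(-707801) = 43632314756454557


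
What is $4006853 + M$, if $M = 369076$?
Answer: $4375929$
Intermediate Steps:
$4006853 + M = 4006853 + 369076 = 4375929$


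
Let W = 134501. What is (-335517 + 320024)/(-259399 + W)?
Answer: 15493/124898 ≈ 0.12405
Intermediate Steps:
(-335517 + 320024)/(-259399 + W) = (-335517 + 320024)/(-259399 + 134501) = -15493/(-124898) = -15493*(-1/124898) = 15493/124898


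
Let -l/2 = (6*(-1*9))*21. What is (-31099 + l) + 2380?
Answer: -26451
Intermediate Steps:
l = 2268 (l = -2*6*(-1*9)*21 = -2*6*(-9)*21 = -(-108)*21 = -2*(-1134) = 2268)
(-31099 + l) + 2380 = (-31099 + 2268) + 2380 = -28831 + 2380 = -26451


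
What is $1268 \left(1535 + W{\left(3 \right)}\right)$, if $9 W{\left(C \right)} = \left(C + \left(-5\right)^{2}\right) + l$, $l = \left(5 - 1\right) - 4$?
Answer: $\frac{17552924}{9} \approx 1.9503 \cdot 10^{6}$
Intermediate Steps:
$l = 0$ ($l = 4 - 4 = 0$)
$W{\left(C \right)} = \frac{25}{9} + \frac{C}{9}$ ($W{\left(C \right)} = \frac{\left(C + \left(-5\right)^{2}\right) + 0}{9} = \frac{\left(C + 25\right) + 0}{9} = \frac{\left(25 + C\right) + 0}{9} = \frac{25 + C}{9} = \frac{25}{9} + \frac{C}{9}$)
$1268 \left(1535 + W{\left(3 \right)}\right) = 1268 \left(1535 + \left(\frac{25}{9} + \frac{1}{9} \cdot 3\right)\right) = 1268 \left(1535 + \left(\frac{25}{9} + \frac{1}{3}\right)\right) = 1268 \left(1535 + \frac{28}{9}\right) = 1268 \cdot \frac{13843}{9} = \frac{17552924}{9}$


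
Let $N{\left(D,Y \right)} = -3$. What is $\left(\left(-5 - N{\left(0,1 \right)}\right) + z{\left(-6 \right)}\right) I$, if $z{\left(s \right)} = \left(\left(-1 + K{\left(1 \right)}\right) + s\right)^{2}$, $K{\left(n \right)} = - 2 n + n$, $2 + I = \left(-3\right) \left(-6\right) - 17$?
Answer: $-62$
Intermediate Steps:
$I = -1$ ($I = -2 - -1 = -2 + \left(18 - 17\right) = -2 + 1 = -1$)
$K{\left(n \right)} = - n$
$z{\left(s \right)} = \left(-2 + s\right)^{2}$ ($z{\left(s \right)} = \left(\left(-1 - 1\right) + s\right)^{2} = \left(-2 + s\right)^{2}$)
$\left(\left(-5 - N{\left(0,1 \right)}\right) + z{\left(-6 \right)}\right) I = \left(\left(-5 - -3\right) + \left(-2 - 6\right)^{2}\right) \left(-1\right) = \left(\left(-5 + 3\right) + \left(-8\right)^{2}\right) \left(-1\right) = \left(-2 + 64\right) \left(-1\right) = 62 \left(-1\right) = -62$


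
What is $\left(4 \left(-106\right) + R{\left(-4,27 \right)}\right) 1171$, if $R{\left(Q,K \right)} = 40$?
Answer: $-449664$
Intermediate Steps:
$\left(4 \left(-106\right) + R{\left(-4,27 \right)}\right) 1171 = \left(4 \left(-106\right) + 40\right) 1171 = \left(-424 + 40\right) 1171 = \left(-384\right) 1171 = -449664$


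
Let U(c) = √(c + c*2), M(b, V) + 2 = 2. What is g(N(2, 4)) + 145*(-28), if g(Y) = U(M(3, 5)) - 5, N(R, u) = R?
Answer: -4065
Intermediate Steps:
M(b, V) = 0 (M(b, V) = -2 + 2 = 0)
U(c) = √3*√c (U(c) = √(c + 2*c) = √(3*c) = √3*√c)
g(Y) = -5 (g(Y) = √3*√0 - 5 = √3*0 - 5 = 0 - 5 = -5)
g(N(2, 4)) + 145*(-28) = -5 + 145*(-28) = -5 - 4060 = -4065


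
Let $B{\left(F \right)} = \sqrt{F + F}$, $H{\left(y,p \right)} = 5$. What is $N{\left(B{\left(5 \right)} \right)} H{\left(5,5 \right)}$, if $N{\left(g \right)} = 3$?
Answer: $15$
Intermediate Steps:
$B{\left(F \right)} = \sqrt{2} \sqrt{F}$ ($B{\left(F \right)} = \sqrt{2 F} = \sqrt{2} \sqrt{F}$)
$N{\left(B{\left(5 \right)} \right)} H{\left(5,5 \right)} = 3 \cdot 5 = 15$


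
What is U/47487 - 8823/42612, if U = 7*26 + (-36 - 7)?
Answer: -137684911/674505348 ≈ -0.20413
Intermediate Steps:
U = 139 (U = 182 - 43 = 139)
U/47487 - 8823/42612 = 139/47487 - 8823/42612 = 139*(1/47487) - 8823*1/42612 = 139/47487 - 2941/14204 = -137684911/674505348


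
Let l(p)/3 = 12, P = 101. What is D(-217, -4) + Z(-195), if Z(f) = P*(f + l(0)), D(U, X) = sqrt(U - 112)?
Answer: -16059 + I*sqrt(329) ≈ -16059.0 + 18.138*I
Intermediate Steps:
l(p) = 36 (l(p) = 3*12 = 36)
D(U, X) = sqrt(-112 + U)
Z(f) = 3636 + 101*f (Z(f) = 101*(f + 36) = 101*(36 + f) = 3636 + 101*f)
D(-217, -4) + Z(-195) = sqrt(-112 - 217) + (3636 + 101*(-195)) = sqrt(-329) + (3636 - 19695) = I*sqrt(329) - 16059 = -16059 + I*sqrt(329)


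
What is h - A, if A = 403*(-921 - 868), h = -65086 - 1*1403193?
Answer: -747312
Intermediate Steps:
h = -1468279 (h = -65086 - 1403193 = -1468279)
A = -720967 (A = 403*(-1789) = -720967)
h - A = -1468279 - 1*(-720967) = -1468279 + 720967 = -747312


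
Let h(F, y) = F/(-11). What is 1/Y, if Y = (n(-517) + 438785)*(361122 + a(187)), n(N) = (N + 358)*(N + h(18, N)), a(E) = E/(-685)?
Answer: 1507/283668703731718 ≈ 5.3125e-12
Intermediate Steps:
h(F, y) = -F/11 (h(F, y) = F*(-1/11) = -F/11)
a(E) = -E/685 (a(E) = E*(-1/685) = -E/685)
n(N) = (358 + N)*(-18/11 + N) (n(N) = (N + 358)*(N - 1/11*18) = (358 + N)*(N - 18/11) = (358 + N)*(-18/11 + N))
Y = 283668703731718/1507 (Y = ((-6444/11 + (-517)² + (3920/11)*(-517)) + 438785)*(361122 - 1/685*187) = ((-6444/11 + 267289 - 184240) + 438785)*(361122 - 187/685) = (907095/11 + 438785)*(247368383/685) = (5733730/11)*(247368383/685) = 283668703731718/1507 ≈ 1.8823e+11)
1/Y = 1/(283668703731718/1507) = 1507/283668703731718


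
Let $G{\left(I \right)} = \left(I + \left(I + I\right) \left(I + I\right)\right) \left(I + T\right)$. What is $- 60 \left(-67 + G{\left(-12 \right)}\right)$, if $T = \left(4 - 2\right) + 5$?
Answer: $173220$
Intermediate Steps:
$T = 7$ ($T = 2 + 5 = 7$)
$G{\left(I \right)} = \left(7 + I\right) \left(I + 4 I^{2}\right)$ ($G{\left(I \right)} = \left(I + \left(I + I\right) \left(I + I\right)\right) \left(I + 7\right) = \left(I + 2 I 2 I\right) \left(7 + I\right) = \left(I + 4 I^{2}\right) \left(7 + I\right) = \left(7 + I\right) \left(I + 4 I^{2}\right)$)
$- 60 \left(-67 + G{\left(-12 \right)}\right) = - 60 \left(-67 - 12 \left(7 + 4 \left(-12\right)^{2} + 29 \left(-12\right)\right)\right) = - 60 \left(-67 - 12 \left(7 + 4 \cdot 144 - 348\right)\right) = - 60 \left(-67 - 12 \left(7 + 576 - 348\right)\right) = - 60 \left(-67 - 2820\right) = \left(-60\right) \left(-2887\right) = 173220$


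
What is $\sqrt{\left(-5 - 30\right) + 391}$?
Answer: $2 \sqrt{89} \approx 18.868$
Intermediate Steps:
$\sqrt{\left(-5 - 30\right) + 391} = \sqrt{-35 + 391} = \sqrt{356} = 2 \sqrt{89}$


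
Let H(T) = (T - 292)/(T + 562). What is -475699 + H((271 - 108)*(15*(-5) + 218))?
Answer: -11355387812/23871 ≈ -4.7570e+5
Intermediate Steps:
H(T) = (-292 + T)/(562 + T)
-475699 + H((271 - 108)*(15*(-5) + 218)) = -475699 + (-292 + (271 - 108)*(15*(-5) + 218))/(562 + (271 - 108)*(15*(-5) + 218)) = -475699 + (-292 + 163*(-75 + 218))/(562 + 163*(-75 + 218)) = -475699 + (-292 + 163*143)/(562 + 163*143) = -475699 + (-292 + 23309)/(562 + 23309) = -475699 + 23017/23871 = -11355387812/23871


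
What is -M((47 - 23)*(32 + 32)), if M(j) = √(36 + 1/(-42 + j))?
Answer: -√8928310/498 ≈ -6.0001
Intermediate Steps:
-M((47 - 23)*(32 + 32)) = -√((-1511 + 36*((47 - 23)*(32 + 32)))/(-42 + (47 - 23)*(32 + 32))) = -√((-1511 + 36*(24*64))/(-42 + 24*64)) = -√((-1511 + 36*1536)/(-42 + 1536)) = -√((-1511 + 55296)/1494) = -√((1/1494)*53785) = -√(53785/1494) = -√8928310/498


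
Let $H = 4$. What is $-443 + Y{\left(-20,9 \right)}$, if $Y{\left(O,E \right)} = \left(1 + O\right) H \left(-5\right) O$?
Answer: $-8043$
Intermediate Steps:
$Y{\left(O,E \right)} = - 20 O \left(1 + O\right)$ ($Y{\left(O,E \right)} = \left(1 + O\right) 4 \left(-5\right) O = \left(1 + O\right) \left(- 20 O\right) = - 20 O \left(1 + O\right)$)
$-443 + Y{\left(-20,9 \right)} = -443 - - 400 \left(1 - 20\right) = -443 - \left(-400\right) \left(-19\right) = -443 - 7600 = -8043$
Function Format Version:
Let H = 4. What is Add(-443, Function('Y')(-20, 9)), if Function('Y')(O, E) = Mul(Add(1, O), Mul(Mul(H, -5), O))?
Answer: -8043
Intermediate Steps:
Function('Y')(O, E) = Mul(-20, O, Add(1, O)) (Function('Y')(O, E) = Mul(Add(1, O), Mul(Mul(4, -5), O)) = Mul(Add(1, O), Mul(-20, O)) = Mul(-20, O, Add(1, O)))
Add(-443, Function('Y')(-20, 9)) = Add(-443, Mul(-20, -20, Add(1, -20))) = Add(-443, Mul(-20, -20, -19)) = Add(-443, -7600) = -8043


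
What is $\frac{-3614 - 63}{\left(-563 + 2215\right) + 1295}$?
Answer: $- \frac{3677}{2947} \approx -1.2477$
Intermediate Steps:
$\frac{-3614 - 63}{\left(-563 + 2215\right) + 1295} = - \frac{3677}{1652 + 1295} = - \frac{3677}{2947}$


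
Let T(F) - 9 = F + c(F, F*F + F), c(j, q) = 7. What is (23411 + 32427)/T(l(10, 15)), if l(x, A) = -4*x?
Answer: -27919/12 ≈ -2326.6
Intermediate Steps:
T(F) = 16 + F (T(F) = 9 + (F + 7) = 9 + (7 + F) = 16 + F)
(23411 + 32427)/T(l(10, 15)) = (23411 + 32427)/(16 - 4*10) = 55838/(16 - 40) = 55838/(-24) = 55838*(-1/24) = -27919/12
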